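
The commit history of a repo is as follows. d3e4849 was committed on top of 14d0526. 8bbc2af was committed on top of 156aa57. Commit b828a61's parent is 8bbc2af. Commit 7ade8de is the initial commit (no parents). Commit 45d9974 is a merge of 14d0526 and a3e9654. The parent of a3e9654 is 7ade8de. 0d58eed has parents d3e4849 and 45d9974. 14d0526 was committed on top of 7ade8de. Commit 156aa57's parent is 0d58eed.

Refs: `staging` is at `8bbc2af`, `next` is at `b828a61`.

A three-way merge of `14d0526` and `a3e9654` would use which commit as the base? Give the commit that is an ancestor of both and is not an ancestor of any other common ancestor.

7ade8de

Ancestors of 14d0526: {14d0526, 7ade8de}.
Ancestors of a3e9654: {7ade8de, a3e9654}.
Common ancestors: {7ade8de}.
The only common ancestor is 7ade8de, so it is the merge base.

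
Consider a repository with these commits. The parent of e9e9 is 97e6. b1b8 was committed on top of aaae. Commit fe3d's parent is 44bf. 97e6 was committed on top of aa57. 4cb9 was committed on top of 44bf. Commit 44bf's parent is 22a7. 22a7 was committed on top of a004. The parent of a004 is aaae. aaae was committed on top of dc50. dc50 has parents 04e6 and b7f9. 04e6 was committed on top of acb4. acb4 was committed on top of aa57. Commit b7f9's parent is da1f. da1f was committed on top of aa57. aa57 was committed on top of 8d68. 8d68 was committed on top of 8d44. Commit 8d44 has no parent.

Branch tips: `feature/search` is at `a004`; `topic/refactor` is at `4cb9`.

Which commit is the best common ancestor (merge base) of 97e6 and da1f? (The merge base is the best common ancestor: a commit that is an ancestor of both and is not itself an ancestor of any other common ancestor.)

aa57

Ancestors of 97e6: {8d44, 8d68, 97e6, aa57}.
Ancestors of da1f: {8d44, 8d68, aa57, da1f}.
Common ancestors: {8d44, 8d68, aa57}.
Among these, aa57 is not an ancestor of any other common ancestor — it is the merge base.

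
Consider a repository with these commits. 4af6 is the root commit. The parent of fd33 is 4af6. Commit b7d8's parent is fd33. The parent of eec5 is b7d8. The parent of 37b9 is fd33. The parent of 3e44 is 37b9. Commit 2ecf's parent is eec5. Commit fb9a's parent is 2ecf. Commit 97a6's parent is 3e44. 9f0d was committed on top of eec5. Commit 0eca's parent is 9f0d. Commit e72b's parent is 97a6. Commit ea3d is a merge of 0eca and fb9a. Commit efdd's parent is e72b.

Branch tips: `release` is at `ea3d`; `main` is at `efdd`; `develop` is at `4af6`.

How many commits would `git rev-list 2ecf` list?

Walking parent pointers from 2ecf: reachable set = {2ecf, 4af6, b7d8, eec5, fd33}.
That is 5 commits.

5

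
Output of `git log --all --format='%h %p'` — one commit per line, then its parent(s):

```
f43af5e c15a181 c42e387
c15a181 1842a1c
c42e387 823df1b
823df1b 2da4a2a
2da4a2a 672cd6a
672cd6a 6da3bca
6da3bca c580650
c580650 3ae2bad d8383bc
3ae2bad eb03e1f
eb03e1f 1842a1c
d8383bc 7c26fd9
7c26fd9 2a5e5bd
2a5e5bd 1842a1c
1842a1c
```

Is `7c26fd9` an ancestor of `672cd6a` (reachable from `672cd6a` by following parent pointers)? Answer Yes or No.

Ancestors of 672cd6a (commits reachable by following parents): {1842a1c, 2a5e5bd, 3ae2bad, 672cd6a, 6da3bca, 7c26fd9, c580650, d8383bc, eb03e1f}.
7c26fd9 is in that set, so it is an ancestor of 672cd6a.

Yes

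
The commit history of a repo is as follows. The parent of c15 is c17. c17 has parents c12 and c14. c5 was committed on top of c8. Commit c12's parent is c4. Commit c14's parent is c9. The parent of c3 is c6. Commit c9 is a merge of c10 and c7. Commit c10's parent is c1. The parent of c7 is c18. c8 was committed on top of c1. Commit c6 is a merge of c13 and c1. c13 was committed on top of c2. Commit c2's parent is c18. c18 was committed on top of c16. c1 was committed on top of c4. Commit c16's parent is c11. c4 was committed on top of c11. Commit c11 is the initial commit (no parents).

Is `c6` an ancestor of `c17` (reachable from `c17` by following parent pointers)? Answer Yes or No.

Ancestors of c17: {c1, c10, c11, c12, c14, c16, c17, c18, c4, c7, c9}.
c6 is not in that set, so it is not an ancestor of c17.

No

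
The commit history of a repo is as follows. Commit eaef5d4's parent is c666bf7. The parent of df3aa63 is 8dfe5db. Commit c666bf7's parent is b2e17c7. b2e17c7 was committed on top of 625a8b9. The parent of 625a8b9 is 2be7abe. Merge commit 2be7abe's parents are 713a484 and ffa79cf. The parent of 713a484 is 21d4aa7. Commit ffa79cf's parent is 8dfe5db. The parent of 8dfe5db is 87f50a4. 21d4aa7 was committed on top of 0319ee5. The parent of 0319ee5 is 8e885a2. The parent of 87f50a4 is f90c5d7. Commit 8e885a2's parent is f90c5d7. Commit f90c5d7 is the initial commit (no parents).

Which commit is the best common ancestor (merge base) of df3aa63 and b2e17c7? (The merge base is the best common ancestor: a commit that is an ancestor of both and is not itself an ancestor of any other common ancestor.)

8dfe5db

Ancestors of df3aa63: {87f50a4, 8dfe5db, df3aa63, f90c5d7}.
Ancestors of b2e17c7: {0319ee5, 21d4aa7, 2be7abe, 625a8b9, 713a484, 87f50a4, 8dfe5db, 8e885a2, b2e17c7, f90c5d7, ffa79cf}.
Common ancestors: {87f50a4, 8dfe5db, f90c5d7}.
Among these, 8dfe5db is not an ancestor of any other common ancestor — it is the merge base.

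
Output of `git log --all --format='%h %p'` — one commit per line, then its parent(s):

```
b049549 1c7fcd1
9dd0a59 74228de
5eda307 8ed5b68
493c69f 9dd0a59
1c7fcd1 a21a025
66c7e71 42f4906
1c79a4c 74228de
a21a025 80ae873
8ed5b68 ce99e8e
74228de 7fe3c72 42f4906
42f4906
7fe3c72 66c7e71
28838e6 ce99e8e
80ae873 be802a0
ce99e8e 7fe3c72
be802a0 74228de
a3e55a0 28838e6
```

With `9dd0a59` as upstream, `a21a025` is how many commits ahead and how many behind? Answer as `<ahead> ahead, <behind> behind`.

Reachable from a21a025: {42f4906, 66c7e71, 74228de, 7fe3c72, 80ae873, a21a025, be802a0}.
Reachable from 9dd0a59: {42f4906, 66c7e71, 74228de, 7fe3c72, 9dd0a59}.
Only in a21a025's history (ahead): {80ae873, a21a025, be802a0} — 3.
Only in 9dd0a59's history (behind): {9dd0a59} — 1.

3 ahead, 1 behind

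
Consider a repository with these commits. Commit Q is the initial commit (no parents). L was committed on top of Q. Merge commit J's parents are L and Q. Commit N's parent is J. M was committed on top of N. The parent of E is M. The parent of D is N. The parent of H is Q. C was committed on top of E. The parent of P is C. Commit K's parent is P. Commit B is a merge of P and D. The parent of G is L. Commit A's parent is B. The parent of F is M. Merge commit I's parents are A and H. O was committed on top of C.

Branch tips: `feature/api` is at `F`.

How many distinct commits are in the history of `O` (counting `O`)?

8

Walking parent pointers from O: reachable set = {C, E, J, L, M, N, O, Q}.
That is 8 commits.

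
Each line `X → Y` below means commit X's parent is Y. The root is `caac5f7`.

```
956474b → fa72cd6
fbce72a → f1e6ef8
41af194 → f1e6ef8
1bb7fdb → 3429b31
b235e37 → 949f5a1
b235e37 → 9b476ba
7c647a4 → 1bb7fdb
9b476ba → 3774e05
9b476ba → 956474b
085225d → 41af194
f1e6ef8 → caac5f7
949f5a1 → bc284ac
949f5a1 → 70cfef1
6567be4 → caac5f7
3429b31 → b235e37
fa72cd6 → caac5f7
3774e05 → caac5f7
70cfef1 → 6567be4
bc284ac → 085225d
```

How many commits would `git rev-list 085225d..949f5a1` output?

4

Reachable from 949f5a1: {085225d, 41af194, 6567be4, 70cfef1, 949f5a1, bc284ac, caac5f7, f1e6ef8}.
Reachable from 085225d: {085225d, 41af194, caac5f7, f1e6ef8}.
In 949f5a1's history but not 085225d's: {6567be4, 70cfef1, 949f5a1, bc284ac} — 4 commits.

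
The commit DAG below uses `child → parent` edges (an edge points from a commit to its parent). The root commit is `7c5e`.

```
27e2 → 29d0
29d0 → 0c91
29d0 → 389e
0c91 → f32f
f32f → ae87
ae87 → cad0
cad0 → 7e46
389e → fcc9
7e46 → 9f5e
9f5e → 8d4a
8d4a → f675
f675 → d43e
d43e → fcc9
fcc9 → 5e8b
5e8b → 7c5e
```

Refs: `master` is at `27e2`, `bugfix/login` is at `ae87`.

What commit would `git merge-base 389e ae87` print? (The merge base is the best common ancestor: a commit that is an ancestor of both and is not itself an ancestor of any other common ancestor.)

Ancestors of 389e: {389e, 5e8b, 7c5e, fcc9}.
Ancestors of ae87: {5e8b, 7c5e, 7e46, 8d4a, 9f5e, ae87, cad0, d43e, f675, fcc9}.
Common ancestors: {5e8b, 7c5e, fcc9}.
Among these, fcc9 is not an ancestor of any other common ancestor — it is the merge base.

fcc9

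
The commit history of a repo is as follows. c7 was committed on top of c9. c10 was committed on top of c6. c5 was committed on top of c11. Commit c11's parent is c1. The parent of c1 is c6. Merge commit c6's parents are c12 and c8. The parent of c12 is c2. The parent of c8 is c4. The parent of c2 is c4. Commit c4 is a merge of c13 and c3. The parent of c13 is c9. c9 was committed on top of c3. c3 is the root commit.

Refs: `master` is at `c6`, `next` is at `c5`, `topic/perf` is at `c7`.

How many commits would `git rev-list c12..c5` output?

5

Reachable from c5: {c1, c11, c12, c13, c2, c3, c4, c5, c6, c8, c9}.
Reachable from c12: {c12, c13, c2, c3, c4, c9}.
In c5's history but not c12's: {c1, c11, c5, c6, c8} — 5 commits.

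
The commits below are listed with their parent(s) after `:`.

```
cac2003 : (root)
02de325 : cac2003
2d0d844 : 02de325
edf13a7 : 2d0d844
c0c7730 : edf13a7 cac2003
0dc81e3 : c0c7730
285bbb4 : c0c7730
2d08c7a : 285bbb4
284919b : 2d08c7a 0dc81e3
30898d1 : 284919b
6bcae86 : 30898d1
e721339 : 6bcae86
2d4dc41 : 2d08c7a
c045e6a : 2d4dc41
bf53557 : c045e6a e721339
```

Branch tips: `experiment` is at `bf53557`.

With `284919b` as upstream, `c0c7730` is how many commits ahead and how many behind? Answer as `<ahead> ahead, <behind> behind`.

Reachable from c0c7730: {02de325, 2d0d844, c0c7730, cac2003, edf13a7}.
Reachable from 284919b: {02de325, 0dc81e3, 284919b, 285bbb4, 2d08c7a, 2d0d844, c0c7730, cac2003, edf13a7}.
Only in c0c7730's history (ahead): {} — 0.
Only in 284919b's history (behind): {0dc81e3, 284919b, 285bbb4, 2d08c7a} — 4.

0 ahead, 4 behind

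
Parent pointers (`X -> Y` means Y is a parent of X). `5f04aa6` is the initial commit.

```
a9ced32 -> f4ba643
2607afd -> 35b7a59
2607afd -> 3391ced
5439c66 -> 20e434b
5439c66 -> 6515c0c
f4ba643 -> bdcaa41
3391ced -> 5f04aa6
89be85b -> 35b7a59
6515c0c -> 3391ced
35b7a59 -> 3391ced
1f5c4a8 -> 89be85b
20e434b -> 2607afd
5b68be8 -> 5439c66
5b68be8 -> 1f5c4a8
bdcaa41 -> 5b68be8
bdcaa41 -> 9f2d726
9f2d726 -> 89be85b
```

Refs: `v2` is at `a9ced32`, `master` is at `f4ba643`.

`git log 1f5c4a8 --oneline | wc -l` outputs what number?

5

Walking parent pointers from 1f5c4a8: reachable set = {1f5c4a8, 3391ced, 35b7a59, 5f04aa6, 89be85b}.
That is 5 commits.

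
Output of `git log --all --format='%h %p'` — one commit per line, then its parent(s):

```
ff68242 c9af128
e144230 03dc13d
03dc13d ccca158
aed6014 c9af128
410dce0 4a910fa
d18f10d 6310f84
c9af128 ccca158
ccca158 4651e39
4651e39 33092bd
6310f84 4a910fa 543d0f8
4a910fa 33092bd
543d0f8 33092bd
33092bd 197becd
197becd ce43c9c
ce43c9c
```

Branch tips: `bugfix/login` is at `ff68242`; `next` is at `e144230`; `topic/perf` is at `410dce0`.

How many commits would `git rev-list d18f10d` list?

7

Walking parent pointers from d18f10d: reachable set = {197becd, 33092bd, 4a910fa, 543d0f8, 6310f84, ce43c9c, d18f10d}.
That is 7 commits.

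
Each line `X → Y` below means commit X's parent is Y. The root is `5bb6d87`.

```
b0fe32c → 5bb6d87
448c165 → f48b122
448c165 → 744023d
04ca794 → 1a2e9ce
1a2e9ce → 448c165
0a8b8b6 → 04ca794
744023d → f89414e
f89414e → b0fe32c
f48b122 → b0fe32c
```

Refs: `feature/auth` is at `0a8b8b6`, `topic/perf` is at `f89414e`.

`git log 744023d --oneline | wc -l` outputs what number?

Walking parent pointers from 744023d: reachable set = {5bb6d87, 744023d, b0fe32c, f89414e}.
That is 4 commits.

4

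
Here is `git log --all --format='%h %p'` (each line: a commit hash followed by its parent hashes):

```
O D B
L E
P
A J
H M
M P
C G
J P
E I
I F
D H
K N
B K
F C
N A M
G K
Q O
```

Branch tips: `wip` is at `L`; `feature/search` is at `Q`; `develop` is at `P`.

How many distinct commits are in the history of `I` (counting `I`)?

Walking parent pointers from I: reachable set = {A, C, F, G, I, J, K, M, N, P}.
That is 10 commits.

10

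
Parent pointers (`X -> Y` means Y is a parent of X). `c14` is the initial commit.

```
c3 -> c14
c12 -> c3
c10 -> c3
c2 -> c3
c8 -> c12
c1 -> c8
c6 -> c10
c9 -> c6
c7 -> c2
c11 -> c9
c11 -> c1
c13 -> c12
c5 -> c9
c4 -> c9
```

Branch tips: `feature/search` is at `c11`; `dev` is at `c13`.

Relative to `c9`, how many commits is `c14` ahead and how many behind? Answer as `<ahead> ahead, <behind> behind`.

0 ahead, 4 behind

Reachable from c14: {c14}.
Reachable from c9: {c10, c14, c3, c6, c9}.
Only in c14's history (ahead): {} — 0.
Only in c9's history (behind): {c10, c3, c6, c9} — 4.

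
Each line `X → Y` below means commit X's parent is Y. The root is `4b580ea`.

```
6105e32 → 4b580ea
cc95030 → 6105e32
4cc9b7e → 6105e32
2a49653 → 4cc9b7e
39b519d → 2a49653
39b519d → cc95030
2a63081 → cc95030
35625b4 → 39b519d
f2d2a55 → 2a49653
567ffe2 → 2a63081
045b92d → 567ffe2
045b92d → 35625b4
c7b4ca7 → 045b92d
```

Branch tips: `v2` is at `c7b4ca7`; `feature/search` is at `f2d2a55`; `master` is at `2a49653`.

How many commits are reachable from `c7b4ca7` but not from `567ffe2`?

6

Reachable from c7b4ca7: {045b92d, 2a49653, 2a63081, 35625b4, 39b519d, 4b580ea, 4cc9b7e, 567ffe2, 6105e32, c7b4ca7, cc95030}.
Reachable from 567ffe2: {2a63081, 4b580ea, 567ffe2, 6105e32, cc95030}.
In c7b4ca7's history but not 567ffe2's: {045b92d, 2a49653, 35625b4, 39b519d, 4cc9b7e, c7b4ca7} — 6 commits.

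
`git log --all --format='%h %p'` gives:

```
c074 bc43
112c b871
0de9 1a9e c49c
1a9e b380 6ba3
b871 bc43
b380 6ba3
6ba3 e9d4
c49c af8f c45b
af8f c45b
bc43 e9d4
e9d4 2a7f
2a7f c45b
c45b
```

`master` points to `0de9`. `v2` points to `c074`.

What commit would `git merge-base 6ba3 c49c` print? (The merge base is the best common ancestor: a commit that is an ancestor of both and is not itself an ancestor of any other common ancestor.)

Ancestors of 6ba3: {2a7f, 6ba3, c45b, e9d4}.
Ancestors of c49c: {af8f, c45b, c49c}.
Common ancestors: {c45b}.
The only common ancestor is c45b, so it is the merge base.

c45b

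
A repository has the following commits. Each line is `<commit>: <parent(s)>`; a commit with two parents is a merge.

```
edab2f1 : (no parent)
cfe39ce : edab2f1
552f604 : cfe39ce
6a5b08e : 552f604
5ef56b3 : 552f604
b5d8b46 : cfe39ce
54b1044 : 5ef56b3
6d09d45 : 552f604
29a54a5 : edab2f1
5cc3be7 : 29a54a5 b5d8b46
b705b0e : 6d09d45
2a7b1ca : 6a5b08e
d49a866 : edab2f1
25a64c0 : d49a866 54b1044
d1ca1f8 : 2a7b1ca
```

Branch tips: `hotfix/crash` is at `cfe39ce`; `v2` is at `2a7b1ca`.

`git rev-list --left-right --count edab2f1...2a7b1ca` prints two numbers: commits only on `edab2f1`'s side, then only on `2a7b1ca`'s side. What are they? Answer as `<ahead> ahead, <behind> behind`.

Reachable from edab2f1: {edab2f1}.
Reachable from 2a7b1ca: {2a7b1ca, 552f604, 6a5b08e, cfe39ce, edab2f1}.
Only in edab2f1's history (ahead): {} — 0.
Only in 2a7b1ca's history (behind): {2a7b1ca, 552f604, 6a5b08e, cfe39ce} — 4.

0 ahead, 4 behind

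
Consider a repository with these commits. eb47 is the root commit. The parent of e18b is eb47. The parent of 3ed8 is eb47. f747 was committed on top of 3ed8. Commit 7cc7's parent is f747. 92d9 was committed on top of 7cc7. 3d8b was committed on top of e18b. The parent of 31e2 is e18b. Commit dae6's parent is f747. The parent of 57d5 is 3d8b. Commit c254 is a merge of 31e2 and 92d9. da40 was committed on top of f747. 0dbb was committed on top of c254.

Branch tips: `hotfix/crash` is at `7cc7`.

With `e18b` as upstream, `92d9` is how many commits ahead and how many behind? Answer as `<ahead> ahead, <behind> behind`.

Reachable from 92d9: {3ed8, 7cc7, 92d9, eb47, f747}.
Reachable from e18b: {e18b, eb47}.
Only in 92d9's history (ahead): {3ed8, 7cc7, 92d9, f747} — 4.
Only in e18b's history (behind): {e18b} — 1.

4 ahead, 1 behind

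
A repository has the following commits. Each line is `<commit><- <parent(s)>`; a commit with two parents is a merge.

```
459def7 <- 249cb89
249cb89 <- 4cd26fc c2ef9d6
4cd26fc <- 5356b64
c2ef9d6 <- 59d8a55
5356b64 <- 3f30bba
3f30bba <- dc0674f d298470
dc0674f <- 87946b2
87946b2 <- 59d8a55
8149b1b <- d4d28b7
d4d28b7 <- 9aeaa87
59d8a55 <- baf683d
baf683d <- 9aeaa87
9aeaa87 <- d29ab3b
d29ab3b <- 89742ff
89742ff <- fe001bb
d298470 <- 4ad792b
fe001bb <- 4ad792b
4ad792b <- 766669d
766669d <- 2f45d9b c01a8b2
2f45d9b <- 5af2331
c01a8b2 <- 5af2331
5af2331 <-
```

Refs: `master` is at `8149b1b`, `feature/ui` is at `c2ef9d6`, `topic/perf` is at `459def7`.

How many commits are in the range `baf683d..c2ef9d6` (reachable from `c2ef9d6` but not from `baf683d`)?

2

Reachable from c2ef9d6: {2f45d9b, 4ad792b, 59d8a55, 5af2331, 766669d, 89742ff, 9aeaa87, baf683d, c01a8b2, c2ef9d6, d29ab3b, fe001bb}.
Reachable from baf683d: {2f45d9b, 4ad792b, 5af2331, 766669d, 89742ff, 9aeaa87, baf683d, c01a8b2, d29ab3b, fe001bb}.
In c2ef9d6's history but not baf683d's: {59d8a55, c2ef9d6} — 2 commits.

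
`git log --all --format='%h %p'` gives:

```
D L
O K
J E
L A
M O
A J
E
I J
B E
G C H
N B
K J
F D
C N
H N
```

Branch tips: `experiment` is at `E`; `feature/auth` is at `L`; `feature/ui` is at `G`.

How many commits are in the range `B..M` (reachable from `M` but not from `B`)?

4

Reachable from M: {E, J, K, M, O}.
Reachable from B: {B, E}.
In M's history but not B's: {J, K, M, O} — 4 commits.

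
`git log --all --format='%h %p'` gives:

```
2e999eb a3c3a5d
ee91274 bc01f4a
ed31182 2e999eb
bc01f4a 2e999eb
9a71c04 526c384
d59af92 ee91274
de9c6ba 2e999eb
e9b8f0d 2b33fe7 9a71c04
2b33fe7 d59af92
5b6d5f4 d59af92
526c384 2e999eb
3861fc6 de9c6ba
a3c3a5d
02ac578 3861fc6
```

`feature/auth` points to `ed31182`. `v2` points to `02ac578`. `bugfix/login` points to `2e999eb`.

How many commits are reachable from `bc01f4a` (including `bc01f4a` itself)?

3

Walking parent pointers from bc01f4a: reachable set = {2e999eb, a3c3a5d, bc01f4a}.
That is 3 commits.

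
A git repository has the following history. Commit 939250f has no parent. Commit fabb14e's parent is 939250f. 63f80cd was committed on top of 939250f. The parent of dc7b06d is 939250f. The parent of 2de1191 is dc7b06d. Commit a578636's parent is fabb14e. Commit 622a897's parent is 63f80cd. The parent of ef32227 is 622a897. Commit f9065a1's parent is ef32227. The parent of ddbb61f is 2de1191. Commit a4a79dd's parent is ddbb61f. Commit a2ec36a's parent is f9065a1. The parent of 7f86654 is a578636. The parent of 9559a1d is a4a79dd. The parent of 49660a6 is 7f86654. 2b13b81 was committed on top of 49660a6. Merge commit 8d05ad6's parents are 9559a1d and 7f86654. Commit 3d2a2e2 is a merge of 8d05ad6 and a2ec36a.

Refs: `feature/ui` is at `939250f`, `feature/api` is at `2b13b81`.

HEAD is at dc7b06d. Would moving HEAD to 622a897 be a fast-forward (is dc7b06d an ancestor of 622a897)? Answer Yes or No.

A fast-forward from dc7b06d to 622a897 is possible iff dc7b06d is an ancestor of 622a897.
Ancestors of 622a897: {622a897, 63f80cd, 939250f}.
dc7b06d is not among them, so fast-forward is not possible.

No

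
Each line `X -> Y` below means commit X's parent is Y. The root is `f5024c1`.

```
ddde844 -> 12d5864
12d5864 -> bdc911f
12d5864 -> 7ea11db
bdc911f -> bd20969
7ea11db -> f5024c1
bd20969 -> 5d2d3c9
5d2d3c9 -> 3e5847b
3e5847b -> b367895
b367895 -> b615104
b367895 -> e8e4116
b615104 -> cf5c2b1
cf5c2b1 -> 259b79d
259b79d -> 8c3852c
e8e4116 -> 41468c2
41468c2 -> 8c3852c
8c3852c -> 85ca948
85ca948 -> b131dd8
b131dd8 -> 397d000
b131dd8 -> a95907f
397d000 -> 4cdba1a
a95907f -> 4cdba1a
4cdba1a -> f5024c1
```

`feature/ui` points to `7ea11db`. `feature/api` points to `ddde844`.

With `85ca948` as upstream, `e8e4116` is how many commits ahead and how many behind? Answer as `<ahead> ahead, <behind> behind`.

Reachable from e8e4116: {397d000, 41468c2, 4cdba1a, 85ca948, 8c3852c, a95907f, b131dd8, e8e4116, f5024c1}.
Reachable from 85ca948: {397d000, 4cdba1a, 85ca948, a95907f, b131dd8, f5024c1}.
Only in e8e4116's history (ahead): {41468c2, 8c3852c, e8e4116} — 3.
Only in 85ca948's history (behind): {} — 0.

3 ahead, 0 behind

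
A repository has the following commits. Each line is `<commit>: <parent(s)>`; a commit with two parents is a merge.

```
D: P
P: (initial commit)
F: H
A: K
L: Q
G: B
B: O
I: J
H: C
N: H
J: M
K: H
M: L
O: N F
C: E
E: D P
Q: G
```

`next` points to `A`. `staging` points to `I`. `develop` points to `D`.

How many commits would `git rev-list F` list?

6

Walking parent pointers from F: reachable set = {C, D, E, F, H, P}.
That is 6 commits.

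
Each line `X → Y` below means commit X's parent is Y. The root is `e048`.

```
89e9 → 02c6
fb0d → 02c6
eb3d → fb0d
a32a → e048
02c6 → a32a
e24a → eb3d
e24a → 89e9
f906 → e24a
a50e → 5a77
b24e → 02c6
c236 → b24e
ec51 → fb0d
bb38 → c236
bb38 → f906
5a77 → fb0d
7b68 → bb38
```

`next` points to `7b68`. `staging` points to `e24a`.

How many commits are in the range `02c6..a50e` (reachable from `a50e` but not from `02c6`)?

3

Reachable from a50e: {02c6, 5a77, a32a, a50e, e048, fb0d}.
Reachable from 02c6: {02c6, a32a, e048}.
In a50e's history but not 02c6's: {5a77, a50e, fb0d} — 3 commits.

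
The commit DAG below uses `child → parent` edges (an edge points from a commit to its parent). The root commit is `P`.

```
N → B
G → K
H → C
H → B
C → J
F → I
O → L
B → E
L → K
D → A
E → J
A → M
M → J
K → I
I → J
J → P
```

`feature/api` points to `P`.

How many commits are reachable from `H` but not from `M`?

4

Reachable from H: {B, C, E, H, J, P}.
Reachable from M: {J, M, P}.
In H's history but not M's: {B, C, E, H} — 4 commits.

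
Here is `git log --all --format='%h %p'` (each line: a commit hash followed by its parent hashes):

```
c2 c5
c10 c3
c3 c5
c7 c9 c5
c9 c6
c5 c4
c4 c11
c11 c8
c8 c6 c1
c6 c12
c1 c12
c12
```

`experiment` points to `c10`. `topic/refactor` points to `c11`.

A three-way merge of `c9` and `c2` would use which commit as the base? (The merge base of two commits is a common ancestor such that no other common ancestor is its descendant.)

Ancestors of c9: {c12, c6, c9}.
Ancestors of c2: {c1, c11, c12, c2, c4, c5, c6, c8}.
Common ancestors: {c12, c6}.
Among these, c6 is not an ancestor of any other common ancestor — it is the merge base.

c6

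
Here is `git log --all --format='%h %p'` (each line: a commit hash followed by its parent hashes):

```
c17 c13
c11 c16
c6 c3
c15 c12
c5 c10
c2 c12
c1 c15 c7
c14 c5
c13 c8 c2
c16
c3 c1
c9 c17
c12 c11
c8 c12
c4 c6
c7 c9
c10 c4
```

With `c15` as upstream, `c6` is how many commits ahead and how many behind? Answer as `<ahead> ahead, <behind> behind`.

9 ahead, 0 behind

Reachable from c6: {c1, c11, c12, c13, c15, c16, c17, c2, c3, c6, c7, c8, c9}.
Reachable from c15: {c11, c12, c15, c16}.
Only in c6's history (ahead): {c1, c13, c17, c2, c3, c6, c7, c8, c9} — 9.
Only in c15's history (behind): {} — 0.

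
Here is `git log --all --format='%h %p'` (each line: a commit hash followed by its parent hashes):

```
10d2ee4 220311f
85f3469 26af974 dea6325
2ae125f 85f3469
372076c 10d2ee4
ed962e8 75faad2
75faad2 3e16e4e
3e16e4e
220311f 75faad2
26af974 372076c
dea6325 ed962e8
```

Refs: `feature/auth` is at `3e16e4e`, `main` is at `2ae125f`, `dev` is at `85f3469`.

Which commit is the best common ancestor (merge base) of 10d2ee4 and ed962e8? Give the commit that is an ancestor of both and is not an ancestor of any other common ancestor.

Ancestors of 10d2ee4: {10d2ee4, 220311f, 3e16e4e, 75faad2}.
Ancestors of ed962e8: {3e16e4e, 75faad2, ed962e8}.
Common ancestors: {3e16e4e, 75faad2}.
Among these, 75faad2 is not an ancestor of any other common ancestor — it is the merge base.

75faad2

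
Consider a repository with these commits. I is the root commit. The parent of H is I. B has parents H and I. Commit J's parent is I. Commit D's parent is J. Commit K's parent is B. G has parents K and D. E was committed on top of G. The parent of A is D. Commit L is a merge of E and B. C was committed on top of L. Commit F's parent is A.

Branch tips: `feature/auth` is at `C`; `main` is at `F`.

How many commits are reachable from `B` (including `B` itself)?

3

Walking parent pointers from B: reachable set = {B, H, I}.
That is 3 commits.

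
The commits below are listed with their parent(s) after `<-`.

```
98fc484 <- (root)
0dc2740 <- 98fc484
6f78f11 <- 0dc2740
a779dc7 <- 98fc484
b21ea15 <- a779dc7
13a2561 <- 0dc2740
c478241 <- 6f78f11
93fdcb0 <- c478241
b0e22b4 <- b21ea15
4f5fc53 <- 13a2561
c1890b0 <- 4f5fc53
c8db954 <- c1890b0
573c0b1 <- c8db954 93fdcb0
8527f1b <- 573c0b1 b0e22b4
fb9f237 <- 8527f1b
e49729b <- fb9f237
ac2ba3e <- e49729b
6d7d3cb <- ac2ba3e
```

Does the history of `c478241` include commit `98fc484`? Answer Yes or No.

Ancestors of c478241 (commits reachable by following parents): {0dc2740, 6f78f11, 98fc484, c478241}.
98fc484 is in that set, so it is an ancestor of c478241.

Yes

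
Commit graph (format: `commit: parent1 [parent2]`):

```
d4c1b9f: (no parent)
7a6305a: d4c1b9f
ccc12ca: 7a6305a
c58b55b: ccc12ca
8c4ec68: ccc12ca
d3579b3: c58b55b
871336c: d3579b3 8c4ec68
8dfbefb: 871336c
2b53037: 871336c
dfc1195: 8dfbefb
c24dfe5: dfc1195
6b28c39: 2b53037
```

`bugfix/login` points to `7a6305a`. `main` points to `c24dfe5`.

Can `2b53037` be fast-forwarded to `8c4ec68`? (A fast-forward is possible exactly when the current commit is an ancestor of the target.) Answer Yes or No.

A fast-forward from 2b53037 to 8c4ec68 is possible iff 2b53037 is an ancestor of 8c4ec68.
Ancestors of 8c4ec68: {7a6305a, 8c4ec68, ccc12ca, d4c1b9f}.
2b53037 is not among them, so fast-forward is not possible.

No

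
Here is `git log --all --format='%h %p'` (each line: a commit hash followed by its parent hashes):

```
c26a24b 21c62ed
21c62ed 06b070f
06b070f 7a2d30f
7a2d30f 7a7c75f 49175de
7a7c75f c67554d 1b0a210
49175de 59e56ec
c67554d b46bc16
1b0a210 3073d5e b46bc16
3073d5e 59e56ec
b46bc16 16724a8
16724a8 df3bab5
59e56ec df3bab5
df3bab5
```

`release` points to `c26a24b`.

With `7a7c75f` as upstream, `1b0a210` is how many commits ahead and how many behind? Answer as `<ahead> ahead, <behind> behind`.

Reachable from 1b0a210: {16724a8, 1b0a210, 3073d5e, 59e56ec, b46bc16, df3bab5}.
Reachable from 7a7c75f: {16724a8, 1b0a210, 3073d5e, 59e56ec, 7a7c75f, b46bc16, c67554d, df3bab5}.
Only in 1b0a210's history (ahead): {} — 0.
Only in 7a7c75f's history (behind): {7a7c75f, c67554d} — 2.

0 ahead, 2 behind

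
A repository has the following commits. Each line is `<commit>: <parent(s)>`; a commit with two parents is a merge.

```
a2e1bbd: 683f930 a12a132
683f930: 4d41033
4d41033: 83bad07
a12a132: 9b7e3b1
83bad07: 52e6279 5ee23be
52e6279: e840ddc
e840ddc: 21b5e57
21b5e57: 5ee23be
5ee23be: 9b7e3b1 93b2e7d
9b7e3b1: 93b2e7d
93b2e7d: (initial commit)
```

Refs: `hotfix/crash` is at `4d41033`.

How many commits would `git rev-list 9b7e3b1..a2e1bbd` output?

Reachable from a2e1bbd: {21b5e57, 4d41033, 52e6279, 5ee23be, 683f930, 83bad07, 93b2e7d, 9b7e3b1, a12a132, a2e1bbd, e840ddc}.
Reachable from 9b7e3b1: {93b2e7d, 9b7e3b1}.
In a2e1bbd's history but not 9b7e3b1's: {21b5e57, 4d41033, 52e6279, 5ee23be, 683f930, 83bad07, a12a132, a2e1bbd, e840ddc} — 9 commits.

9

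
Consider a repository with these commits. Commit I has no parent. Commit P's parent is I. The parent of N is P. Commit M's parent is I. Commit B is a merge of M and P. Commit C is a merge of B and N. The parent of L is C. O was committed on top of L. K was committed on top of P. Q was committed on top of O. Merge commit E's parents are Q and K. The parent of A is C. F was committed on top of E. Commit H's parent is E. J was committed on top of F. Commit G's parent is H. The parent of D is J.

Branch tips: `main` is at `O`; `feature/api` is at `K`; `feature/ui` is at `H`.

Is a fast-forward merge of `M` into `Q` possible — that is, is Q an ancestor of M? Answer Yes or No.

A fast-forward from Q to M is possible iff Q is an ancestor of M.
Ancestors of M: {I, M}.
Q is not among them, so fast-forward is not possible.

No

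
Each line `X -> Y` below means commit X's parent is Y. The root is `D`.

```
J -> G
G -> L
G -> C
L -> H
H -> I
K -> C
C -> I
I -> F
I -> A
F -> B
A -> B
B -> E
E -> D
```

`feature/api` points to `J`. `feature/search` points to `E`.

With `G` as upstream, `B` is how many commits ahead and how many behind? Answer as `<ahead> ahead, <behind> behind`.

0 ahead, 7 behind

Reachable from B: {B, D, E}.
Reachable from G: {A, B, C, D, E, F, G, H, I, L}.
Only in B's history (ahead): {} — 0.
Only in G's history (behind): {A, C, F, G, H, I, L} — 7.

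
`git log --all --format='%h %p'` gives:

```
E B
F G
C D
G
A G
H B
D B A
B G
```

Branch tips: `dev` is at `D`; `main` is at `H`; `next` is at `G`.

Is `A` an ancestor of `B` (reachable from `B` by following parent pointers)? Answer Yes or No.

Ancestors of B: {B, G}.
A is not in that set, so it is not an ancestor of B.

No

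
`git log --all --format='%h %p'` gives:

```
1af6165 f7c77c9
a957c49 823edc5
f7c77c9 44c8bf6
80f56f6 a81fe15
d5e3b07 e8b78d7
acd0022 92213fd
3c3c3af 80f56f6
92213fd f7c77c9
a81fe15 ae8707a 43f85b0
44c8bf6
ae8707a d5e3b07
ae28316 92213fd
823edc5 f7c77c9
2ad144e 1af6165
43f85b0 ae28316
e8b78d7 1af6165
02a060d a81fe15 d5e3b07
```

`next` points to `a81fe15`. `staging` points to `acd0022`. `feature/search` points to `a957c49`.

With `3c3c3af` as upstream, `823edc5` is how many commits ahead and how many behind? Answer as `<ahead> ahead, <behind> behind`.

Reachable from 823edc5: {44c8bf6, 823edc5, f7c77c9}.
Reachable from 3c3c3af: {1af6165, 3c3c3af, 43f85b0, 44c8bf6, 80f56f6, 92213fd, a81fe15, ae28316, ae8707a, d5e3b07, e8b78d7, f7c77c9}.
Only in 823edc5's history (ahead): {823edc5} — 1.
Only in 3c3c3af's history (behind): {1af6165, 3c3c3af, 43f85b0, 80f56f6, 92213fd, a81fe15, ae28316, ae8707a, d5e3b07, e8b78d7} — 10.

1 ahead, 10 behind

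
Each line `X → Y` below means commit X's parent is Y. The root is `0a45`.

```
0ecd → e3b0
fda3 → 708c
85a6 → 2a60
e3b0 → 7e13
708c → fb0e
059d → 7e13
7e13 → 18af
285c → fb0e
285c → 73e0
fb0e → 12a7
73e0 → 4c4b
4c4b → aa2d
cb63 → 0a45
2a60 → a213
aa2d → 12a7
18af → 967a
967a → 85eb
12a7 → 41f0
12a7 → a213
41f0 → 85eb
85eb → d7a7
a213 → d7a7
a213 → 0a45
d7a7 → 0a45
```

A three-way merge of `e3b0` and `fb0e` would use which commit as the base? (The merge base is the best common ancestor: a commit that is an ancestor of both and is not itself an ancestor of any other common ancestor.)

85eb

Ancestors of e3b0: {0a45, 18af, 7e13, 85eb, 967a, d7a7, e3b0}.
Ancestors of fb0e: {0a45, 12a7, 41f0, 85eb, a213, d7a7, fb0e}.
Common ancestors: {0a45, 85eb, d7a7}.
Among these, 85eb is not an ancestor of any other common ancestor — it is the merge base.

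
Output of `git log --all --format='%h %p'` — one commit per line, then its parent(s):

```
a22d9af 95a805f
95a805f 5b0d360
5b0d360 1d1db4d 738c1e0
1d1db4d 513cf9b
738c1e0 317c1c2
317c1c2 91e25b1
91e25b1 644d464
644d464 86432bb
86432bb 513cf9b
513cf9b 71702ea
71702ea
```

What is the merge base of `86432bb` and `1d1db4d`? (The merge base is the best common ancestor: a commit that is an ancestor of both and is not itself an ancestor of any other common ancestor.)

513cf9b

Ancestors of 86432bb: {513cf9b, 71702ea, 86432bb}.
Ancestors of 1d1db4d: {1d1db4d, 513cf9b, 71702ea}.
Common ancestors: {513cf9b, 71702ea}.
Among these, 513cf9b is not an ancestor of any other common ancestor — it is the merge base.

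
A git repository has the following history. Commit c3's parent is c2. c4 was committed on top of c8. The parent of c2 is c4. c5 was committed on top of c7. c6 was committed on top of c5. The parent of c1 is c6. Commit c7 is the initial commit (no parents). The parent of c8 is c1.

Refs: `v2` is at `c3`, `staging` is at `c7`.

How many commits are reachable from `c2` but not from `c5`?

Reachable from c2: {c1, c2, c4, c5, c6, c7, c8}.
Reachable from c5: {c5, c7}.
In c2's history but not c5's: {c1, c2, c4, c6, c8} — 5 commits.

5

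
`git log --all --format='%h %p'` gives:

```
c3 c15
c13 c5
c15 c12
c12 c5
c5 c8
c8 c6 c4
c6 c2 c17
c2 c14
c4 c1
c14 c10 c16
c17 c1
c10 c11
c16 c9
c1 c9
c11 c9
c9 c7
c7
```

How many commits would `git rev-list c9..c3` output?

14

Reachable from c3: {c1, c10, c11, c12, c14, c15, c16, c17, c2, c3, c4, c5, c6, c7, c8, c9}.
Reachable from c9: {c7, c9}.
In c3's history but not c9's: {c1, c10, c11, c12, c14, c15, c16, c17, c2, c3, c4, c5, c6, c8} — 14 commits.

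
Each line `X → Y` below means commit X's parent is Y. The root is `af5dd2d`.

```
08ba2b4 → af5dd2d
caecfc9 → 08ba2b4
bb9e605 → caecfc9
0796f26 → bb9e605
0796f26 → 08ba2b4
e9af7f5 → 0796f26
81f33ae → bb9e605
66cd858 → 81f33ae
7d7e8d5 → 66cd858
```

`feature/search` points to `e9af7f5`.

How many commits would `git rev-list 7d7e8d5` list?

Walking parent pointers from 7d7e8d5: reachable set = {08ba2b4, 66cd858, 7d7e8d5, 81f33ae, af5dd2d, bb9e605, caecfc9}.
That is 7 commits.

7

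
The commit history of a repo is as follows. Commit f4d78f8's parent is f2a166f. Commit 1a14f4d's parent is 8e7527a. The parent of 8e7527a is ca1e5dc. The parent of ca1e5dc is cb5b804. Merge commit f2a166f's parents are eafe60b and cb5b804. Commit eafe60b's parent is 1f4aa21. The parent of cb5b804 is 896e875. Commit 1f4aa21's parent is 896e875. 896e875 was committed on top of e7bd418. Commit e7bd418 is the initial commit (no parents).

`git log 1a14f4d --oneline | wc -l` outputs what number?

6

Walking parent pointers from 1a14f4d: reachable set = {1a14f4d, 896e875, 8e7527a, ca1e5dc, cb5b804, e7bd418}.
That is 6 commits.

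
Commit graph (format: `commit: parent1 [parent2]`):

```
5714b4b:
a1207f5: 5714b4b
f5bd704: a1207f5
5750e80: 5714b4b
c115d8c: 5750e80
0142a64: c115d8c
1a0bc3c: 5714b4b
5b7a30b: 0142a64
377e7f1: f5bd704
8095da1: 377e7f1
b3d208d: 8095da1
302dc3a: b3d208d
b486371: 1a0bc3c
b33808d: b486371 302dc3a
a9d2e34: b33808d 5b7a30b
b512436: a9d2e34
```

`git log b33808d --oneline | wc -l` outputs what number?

10

Walking parent pointers from b33808d: reachable set = {1a0bc3c, 302dc3a, 377e7f1, 5714b4b, 8095da1, a1207f5, b33808d, b3d208d, b486371, f5bd704}.
That is 10 commits.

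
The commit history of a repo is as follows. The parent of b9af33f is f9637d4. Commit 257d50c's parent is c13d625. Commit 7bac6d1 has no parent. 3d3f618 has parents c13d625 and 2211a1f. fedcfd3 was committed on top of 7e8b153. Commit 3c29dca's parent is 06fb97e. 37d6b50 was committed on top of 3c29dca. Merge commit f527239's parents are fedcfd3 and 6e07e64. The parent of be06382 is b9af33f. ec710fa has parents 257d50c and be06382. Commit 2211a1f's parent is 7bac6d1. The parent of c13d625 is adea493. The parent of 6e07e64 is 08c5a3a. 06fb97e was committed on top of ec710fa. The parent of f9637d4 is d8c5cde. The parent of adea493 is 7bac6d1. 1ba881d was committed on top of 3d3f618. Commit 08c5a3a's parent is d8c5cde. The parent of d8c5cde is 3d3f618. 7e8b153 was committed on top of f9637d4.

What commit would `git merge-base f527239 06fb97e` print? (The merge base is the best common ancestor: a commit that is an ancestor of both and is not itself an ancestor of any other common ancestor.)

Ancestors of f527239: {08c5a3a, 2211a1f, 3d3f618, 6e07e64, 7bac6d1, 7e8b153, adea493, c13d625, d8c5cde, f527239, f9637d4, fedcfd3}.
Ancestors of 06fb97e: {06fb97e, 2211a1f, 257d50c, 3d3f618, 7bac6d1, adea493, b9af33f, be06382, c13d625, d8c5cde, ec710fa, f9637d4}.
Common ancestors: {2211a1f, 3d3f618, 7bac6d1, adea493, c13d625, d8c5cde, f9637d4}.
Among these, f9637d4 is not an ancestor of any other common ancestor — it is the merge base.

f9637d4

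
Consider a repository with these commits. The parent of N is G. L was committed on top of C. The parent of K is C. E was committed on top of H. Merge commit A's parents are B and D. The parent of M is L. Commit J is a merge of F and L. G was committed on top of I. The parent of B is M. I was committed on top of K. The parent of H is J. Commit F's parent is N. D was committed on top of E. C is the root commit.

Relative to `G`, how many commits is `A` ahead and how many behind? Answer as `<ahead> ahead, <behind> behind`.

Reachable from A: {A, B, C, D, E, F, G, H, I, J, K, L, M, N}.
Reachable from G: {C, G, I, K}.
Only in A's history (ahead): {A, B, D, E, F, H, J, L, M, N} — 10.
Only in G's history (behind): {} — 0.

10 ahead, 0 behind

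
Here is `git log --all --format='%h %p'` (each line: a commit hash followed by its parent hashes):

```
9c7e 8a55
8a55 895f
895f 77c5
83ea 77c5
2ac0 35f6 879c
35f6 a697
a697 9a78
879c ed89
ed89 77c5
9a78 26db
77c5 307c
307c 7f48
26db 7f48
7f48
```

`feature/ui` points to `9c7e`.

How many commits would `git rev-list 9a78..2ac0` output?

7

Reachable from 2ac0: {26db, 2ac0, 307c, 35f6, 77c5, 7f48, 879c, 9a78, a697, ed89}.
Reachable from 9a78: {26db, 7f48, 9a78}.
In 2ac0's history but not 9a78's: {2ac0, 307c, 35f6, 77c5, 879c, a697, ed89} — 7 commits.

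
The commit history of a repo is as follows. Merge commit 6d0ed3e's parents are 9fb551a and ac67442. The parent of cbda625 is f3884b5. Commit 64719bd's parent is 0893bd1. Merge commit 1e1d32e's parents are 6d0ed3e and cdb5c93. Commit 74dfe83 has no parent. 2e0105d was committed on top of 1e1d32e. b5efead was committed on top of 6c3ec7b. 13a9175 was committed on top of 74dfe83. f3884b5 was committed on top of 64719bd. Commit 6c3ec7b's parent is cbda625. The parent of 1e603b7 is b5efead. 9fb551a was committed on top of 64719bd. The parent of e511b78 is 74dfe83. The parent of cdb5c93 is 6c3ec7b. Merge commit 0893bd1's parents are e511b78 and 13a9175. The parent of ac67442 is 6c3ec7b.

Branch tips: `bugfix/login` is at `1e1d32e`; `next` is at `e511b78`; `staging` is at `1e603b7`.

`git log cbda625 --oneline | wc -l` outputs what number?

7

Walking parent pointers from cbda625: reachable set = {0893bd1, 13a9175, 64719bd, 74dfe83, cbda625, e511b78, f3884b5}.
That is 7 commits.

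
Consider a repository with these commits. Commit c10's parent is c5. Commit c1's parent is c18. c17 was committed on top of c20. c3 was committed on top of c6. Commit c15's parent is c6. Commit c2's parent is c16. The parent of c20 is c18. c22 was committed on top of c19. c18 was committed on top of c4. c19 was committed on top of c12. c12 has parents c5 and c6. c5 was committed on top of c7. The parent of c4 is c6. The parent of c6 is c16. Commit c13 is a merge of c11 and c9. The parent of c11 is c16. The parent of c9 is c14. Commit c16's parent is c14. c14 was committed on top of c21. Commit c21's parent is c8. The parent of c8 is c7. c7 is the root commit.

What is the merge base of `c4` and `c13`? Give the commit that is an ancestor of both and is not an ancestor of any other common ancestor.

c16

Ancestors of c4: {c14, c16, c21, c4, c6, c7, c8}.
Ancestors of c13: {c11, c13, c14, c16, c21, c7, c8, c9}.
Common ancestors: {c14, c16, c21, c7, c8}.
Among these, c16 is not an ancestor of any other common ancestor — it is the merge base.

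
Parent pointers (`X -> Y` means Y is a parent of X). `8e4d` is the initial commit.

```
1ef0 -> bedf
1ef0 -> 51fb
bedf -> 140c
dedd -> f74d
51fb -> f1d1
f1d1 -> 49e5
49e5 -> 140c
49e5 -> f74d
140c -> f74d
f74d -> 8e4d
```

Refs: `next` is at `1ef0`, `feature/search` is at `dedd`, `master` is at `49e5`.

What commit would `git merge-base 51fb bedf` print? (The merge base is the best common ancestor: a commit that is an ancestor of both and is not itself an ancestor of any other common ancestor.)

Ancestors of 51fb: {140c, 49e5, 51fb, 8e4d, f1d1, f74d}.
Ancestors of bedf: {140c, 8e4d, bedf, f74d}.
Common ancestors: {140c, 8e4d, f74d}.
Among these, 140c is not an ancestor of any other common ancestor — it is the merge base.

140c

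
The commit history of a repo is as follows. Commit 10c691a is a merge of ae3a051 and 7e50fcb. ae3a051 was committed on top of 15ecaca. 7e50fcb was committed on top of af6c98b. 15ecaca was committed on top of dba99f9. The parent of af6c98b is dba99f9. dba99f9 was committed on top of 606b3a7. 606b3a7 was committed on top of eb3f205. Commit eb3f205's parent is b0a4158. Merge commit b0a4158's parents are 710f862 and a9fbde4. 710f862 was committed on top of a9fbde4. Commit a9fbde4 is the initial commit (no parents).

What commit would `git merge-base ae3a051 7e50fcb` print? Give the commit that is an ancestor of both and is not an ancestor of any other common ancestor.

Ancestors of ae3a051: {15ecaca, 606b3a7, 710f862, a9fbde4, ae3a051, b0a4158, dba99f9, eb3f205}.
Ancestors of 7e50fcb: {606b3a7, 710f862, 7e50fcb, a9fbde4, af6c98b, b0a4158, dba99f9, eb3f205}.
Common ancestors: {606b3a7, 710f862, a9fbde4, b0a4158, dba99f9, eb3f205}.
Among these, dba99f9 is not an ancestor of any other common ancestor — it is the merge base.

dba99f9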